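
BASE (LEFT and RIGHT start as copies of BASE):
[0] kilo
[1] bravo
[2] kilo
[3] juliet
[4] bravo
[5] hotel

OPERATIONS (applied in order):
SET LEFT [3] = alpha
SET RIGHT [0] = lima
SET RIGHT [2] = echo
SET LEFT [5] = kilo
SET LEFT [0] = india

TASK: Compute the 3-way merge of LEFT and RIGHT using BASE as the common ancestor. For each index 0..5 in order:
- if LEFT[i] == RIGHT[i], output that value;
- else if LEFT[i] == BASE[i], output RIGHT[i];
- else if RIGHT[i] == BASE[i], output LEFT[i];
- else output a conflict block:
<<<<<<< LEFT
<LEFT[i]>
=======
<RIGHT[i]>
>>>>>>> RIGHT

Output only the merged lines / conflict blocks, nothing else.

Answer: <<<<<<< LEFT
india
=======
lima
>>>>>>> RIGHT
bravo
echo
alpha
bravo
kilo

Derivation:
Final LEFT:  [india, bravo, kilo, alpha, bravo, kilo]
Final RIGHT: [lima, bravo, echo, juliet, bravo, hotel]
i=0: BASE=kilo L=india R=lima all differ -> CONFLICT
i=1: L=bravo R=bravo -> agree -> bravo
i=2: L=kilo=BASE, R=echo -> take RIGHT -> echo
i=3: L=alpha, R=juliet=BASE -> take LEFT -> alpha
i=4: L=bravo R=bravo -> agree -> bravo
i=5: L=kilo, R=hotel=BASE -> take LEFT -> kilo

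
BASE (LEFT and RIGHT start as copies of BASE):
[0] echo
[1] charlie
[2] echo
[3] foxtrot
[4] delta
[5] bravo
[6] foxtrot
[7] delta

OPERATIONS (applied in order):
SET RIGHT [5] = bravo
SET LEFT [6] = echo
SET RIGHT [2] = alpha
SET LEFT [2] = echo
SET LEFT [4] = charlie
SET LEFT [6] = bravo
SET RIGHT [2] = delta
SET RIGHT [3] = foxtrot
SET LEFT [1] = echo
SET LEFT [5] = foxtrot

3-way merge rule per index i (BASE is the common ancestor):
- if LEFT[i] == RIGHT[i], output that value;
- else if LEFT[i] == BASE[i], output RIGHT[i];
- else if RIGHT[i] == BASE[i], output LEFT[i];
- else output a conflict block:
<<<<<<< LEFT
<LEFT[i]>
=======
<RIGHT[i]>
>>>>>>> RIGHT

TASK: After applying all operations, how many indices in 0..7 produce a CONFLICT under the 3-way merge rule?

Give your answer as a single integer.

Answer: 0

Derivation:
Final LEFT:  [echo, echo, echo, foxtrot, charlie, foxtrot, bravo, delta]
Final RIGHT: [echo, charlie, delta, foxtrot, delta, bravo, foxtrot, delta]
i=0: L=echo R=echo -> agree -> echo
i=1: L=echo, R=charlie=BASE -> take LEFT -> echo
i=2: L=echo=BASE, R=delta -> take RIGHT -> delta
i=3: L=foxtrot R=foxtrot -> agree -> foxtrot
i=4: L=charlie, R=delta=BASE -> take LEFT -> charlie
i=5: L=foxtrot, R=bravo=BASE -> take LEFT -> foxtrot
i=6: L=bravo, R=foxtrot=BASE -> take LEFT -> bravo
i=7: L=delta R=delta -> agree -> delta
Conflict count: 0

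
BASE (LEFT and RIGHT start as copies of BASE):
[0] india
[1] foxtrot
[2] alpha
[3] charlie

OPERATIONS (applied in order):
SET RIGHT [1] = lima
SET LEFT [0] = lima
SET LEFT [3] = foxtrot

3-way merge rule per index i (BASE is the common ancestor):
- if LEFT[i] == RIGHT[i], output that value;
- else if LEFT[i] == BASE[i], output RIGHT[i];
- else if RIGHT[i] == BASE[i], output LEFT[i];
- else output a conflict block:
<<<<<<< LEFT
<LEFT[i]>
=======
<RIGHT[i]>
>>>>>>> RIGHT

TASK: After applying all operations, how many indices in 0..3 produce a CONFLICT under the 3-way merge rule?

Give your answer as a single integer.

Final LEFT:  [lima, foxtrot, alpha, foxtrot]
Final RIGHT: [india, lima, alpha, charlie]
i=0: L=lima, R=india=BASE -> take LEFT -> lima
i=1: L=foxtrot=BASE, R=lima -> take RIGHT -> lima
i=2: L=alpha R=alpha -> agree -> alpha
i=3: L=foxtrot, R=charlie=BASE -> take LEFT -> foxtrot
Conflict count: 0

Answer: 0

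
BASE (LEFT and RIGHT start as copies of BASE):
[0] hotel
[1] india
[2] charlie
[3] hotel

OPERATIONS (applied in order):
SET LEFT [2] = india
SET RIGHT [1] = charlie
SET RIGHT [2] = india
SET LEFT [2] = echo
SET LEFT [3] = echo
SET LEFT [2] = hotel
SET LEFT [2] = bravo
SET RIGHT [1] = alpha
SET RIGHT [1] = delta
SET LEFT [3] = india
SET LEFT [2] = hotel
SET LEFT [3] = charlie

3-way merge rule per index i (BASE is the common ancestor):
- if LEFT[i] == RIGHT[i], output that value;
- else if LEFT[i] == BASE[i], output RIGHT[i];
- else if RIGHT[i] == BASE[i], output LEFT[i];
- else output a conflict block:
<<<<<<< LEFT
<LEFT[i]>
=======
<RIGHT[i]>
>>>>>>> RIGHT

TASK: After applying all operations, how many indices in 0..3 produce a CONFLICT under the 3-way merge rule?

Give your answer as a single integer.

Final LEFT:  [hotel, india, hotel, charlie]
Final RIGHT: [hotel, delta, india, hotel]
i=0: L=hotel R=hotel -> agree -> hotel
i=1: L=india=BASE, R=delta -> take RIGHT -> delta
i=2: BASE=charlie L=hotel R=india all differ -> CONFLICT
i=3: L=charlie, R=hotel=BASE -> take LEFT -> charlie
Conflict count: 1

Answer: 1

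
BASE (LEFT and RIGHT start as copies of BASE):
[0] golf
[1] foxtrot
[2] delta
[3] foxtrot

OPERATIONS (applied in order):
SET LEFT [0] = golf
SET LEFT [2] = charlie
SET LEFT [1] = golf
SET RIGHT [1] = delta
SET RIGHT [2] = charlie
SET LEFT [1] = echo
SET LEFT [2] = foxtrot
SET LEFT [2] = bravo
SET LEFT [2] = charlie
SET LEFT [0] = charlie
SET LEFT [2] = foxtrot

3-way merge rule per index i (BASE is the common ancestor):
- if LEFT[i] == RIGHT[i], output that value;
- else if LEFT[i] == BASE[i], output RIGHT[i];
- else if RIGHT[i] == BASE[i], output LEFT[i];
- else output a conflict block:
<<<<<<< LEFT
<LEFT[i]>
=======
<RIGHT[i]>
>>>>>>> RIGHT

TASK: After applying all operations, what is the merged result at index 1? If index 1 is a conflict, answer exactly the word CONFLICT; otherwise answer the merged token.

Final LEFT:  [charlie, echo, foxtrot, foxtrot]
Final RIGHT: [golf, delta, charlie, foxtrot]
i=0: L=charlie, R=golf=BASE -> take LEFT -> charlie
i=1: BASE=foxtrot L=echo R=delta all differ -> CONFLICT
i=2: BASE=delta L=foxtrot R=charlie all differ -> CONFLICT
i=3: L=foxtrot R=foxtrot -> agree -> foxtrot
Index 1 -> CONFLICT

Answer: CONFLICT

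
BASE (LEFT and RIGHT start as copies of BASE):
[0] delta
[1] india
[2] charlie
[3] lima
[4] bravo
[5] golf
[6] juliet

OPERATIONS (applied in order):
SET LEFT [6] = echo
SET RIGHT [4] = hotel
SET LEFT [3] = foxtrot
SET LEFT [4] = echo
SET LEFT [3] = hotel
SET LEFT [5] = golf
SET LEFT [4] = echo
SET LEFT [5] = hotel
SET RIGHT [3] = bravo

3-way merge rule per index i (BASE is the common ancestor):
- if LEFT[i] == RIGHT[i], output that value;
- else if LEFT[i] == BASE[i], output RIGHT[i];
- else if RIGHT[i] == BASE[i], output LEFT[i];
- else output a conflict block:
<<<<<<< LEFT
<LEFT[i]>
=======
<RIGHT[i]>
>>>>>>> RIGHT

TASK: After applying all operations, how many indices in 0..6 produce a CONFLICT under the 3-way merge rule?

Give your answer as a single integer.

Answer: 2

Derivation:
Final LEFT:  [delta, india, charlie, hotel, echo, hotel, echo]
Final RIGHT: [delta, india, charlie, bravo, hotel, golf, juliet]
i=0: L=delta R=delta -> agree -> delta
i=1: L=india R=india -> agree -> india
i=2: L=charlie R=charlie -> agree -> charlie
i=3: BASE=lima L=hotel R=bravo all differ -> CONFLICT
i=4: BASE=bravo L=echo R=hotel all differ -> CONFLICT
i=5: L=hotel, R=golf=BASE -> take LEFT -> hotel
i=6: L=echo, R=juliet=BASE -> take LEFT -> echo
Conflict count: 2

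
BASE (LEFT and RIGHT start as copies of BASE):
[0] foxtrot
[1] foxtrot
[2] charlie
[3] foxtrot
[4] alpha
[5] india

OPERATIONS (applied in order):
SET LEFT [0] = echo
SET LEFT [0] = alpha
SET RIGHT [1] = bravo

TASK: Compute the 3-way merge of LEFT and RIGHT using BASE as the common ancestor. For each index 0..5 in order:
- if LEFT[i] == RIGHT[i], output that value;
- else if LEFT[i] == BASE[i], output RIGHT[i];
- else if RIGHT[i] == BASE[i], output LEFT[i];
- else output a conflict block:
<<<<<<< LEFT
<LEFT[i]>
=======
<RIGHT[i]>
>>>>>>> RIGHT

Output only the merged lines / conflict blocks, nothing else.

Final LEFT:  [alpha, foxtrot, charlie, foxtrot, alpha, india]
Final RIGHT: [foxtrot, bravo, charlie, foxtrot, alpha, india]
i=0: L=alpha, R=foxtrot=BASE -> take LEFT -> alpha
i=1: L=foxtrot=BASE, R=bravo -> take RIGHT -> bravo
i=2: L=charlie R=charlie -> agree -> charlie
i=3: L=foxtrot R=foxtrot -> agree -> foxtrot
i=4: L=alpha R=alpha -> agree -> alpha
i=5: L=india R=india -> agree -> india

Answer: alpha
bravo
charlie
foxtrot
alpha
india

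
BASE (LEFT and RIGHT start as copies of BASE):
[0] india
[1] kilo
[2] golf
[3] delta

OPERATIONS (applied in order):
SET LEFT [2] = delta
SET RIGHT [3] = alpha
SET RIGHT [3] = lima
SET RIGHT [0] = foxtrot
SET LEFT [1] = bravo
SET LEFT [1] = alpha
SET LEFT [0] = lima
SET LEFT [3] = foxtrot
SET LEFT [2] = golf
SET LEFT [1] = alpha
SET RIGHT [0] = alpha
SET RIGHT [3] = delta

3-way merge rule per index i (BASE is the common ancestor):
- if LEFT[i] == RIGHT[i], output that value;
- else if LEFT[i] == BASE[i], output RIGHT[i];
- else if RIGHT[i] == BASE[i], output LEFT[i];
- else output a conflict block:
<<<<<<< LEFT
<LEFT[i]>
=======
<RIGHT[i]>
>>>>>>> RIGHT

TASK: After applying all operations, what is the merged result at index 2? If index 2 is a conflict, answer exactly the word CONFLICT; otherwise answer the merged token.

Final LEFT:  [lima, alpha, golf, foxtrot]
Final RIGHT: [alpha, kilo, golf, delta]
i=0: BASE=india L=lima R=alpha all differ -> CONFLICT
i=1: L=alpha, R=kilo=BASE -> take LEFT -> alpha
i=2: L=golf R=golf -> agree -> golf
i=3: L=foxtrot, R=delta=BASE -> take LEFT -> foxtrot
Index 2 -> golf

Answer: golf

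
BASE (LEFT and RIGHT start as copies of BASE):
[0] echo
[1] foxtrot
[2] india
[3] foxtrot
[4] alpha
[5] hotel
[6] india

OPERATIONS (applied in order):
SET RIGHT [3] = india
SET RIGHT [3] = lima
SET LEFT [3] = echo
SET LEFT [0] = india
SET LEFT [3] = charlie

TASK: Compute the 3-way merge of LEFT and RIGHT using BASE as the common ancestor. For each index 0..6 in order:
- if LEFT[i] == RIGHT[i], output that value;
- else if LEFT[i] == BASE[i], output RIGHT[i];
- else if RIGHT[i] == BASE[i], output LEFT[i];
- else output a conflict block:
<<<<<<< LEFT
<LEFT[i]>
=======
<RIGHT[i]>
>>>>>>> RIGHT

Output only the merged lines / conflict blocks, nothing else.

Final LEFT:  [india, foxtrot, india, charlie, alpha, hotel, india]
Final RIGHT: [echo, foxtrot, india, lima, alpha, hotel, india]
i=0: L=india, R=echo=BASE -> take LEFT -> india
i=1: L=foxtrot R=foxtrot -> agree -> foxtrot
i=2: L=india R=india -> agree -> india
i=3: BASE=foxtrot L=charlie R=lima all differ -> CONFLICT
i=4: L=alpha R=alpha -> agree -> alpha
i=5: L=hotel R=hotel -> agree -> hotel
i=6: L=india R=india -> agree -> india

Answer: india
foxtrot
india
<<<<<<< LEFT
charlie
=======
lima
>>>>>>> RIGHT
alpha
hotel
india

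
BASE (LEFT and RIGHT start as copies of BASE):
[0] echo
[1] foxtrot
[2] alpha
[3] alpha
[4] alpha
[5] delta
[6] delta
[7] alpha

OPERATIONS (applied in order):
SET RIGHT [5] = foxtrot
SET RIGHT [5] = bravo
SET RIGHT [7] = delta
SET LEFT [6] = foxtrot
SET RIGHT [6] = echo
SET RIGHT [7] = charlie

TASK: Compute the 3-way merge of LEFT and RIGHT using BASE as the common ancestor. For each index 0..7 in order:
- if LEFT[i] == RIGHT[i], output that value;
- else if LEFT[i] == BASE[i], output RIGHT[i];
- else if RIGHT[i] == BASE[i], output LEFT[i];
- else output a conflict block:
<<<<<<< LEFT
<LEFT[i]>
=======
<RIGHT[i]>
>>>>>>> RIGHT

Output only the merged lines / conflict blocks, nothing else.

Final LEFT:  [echo, foxtrot, alpha, alpha, alpha, delta, foxtrot, alpha]
Final RIGHT: [echo, foxtrot, alpha, alpha, alpha, bravo, echo, charlie]
i=0: L=echo R=echo -> agree -> echo
i=1: L=foxtrot R=foxtrot -> agree -> foxtrot
i=2: L=alpha R=alpha -> agree -> alpha
i=3: L=alpha R=alpha -> agree -> alpha
i=4: L=alpha R=alpha -> agree -> alpha
i=5: L=delta=BASE, R=bravo -> take RIGHT -> bravo
i=6: BASE=delta L=foxtrot R=echo all differ -> CONFLICT
i=7: L=alpha=BASE, R=charlie -> take RIGHT -> charlie

Answer: echo
foxtrot
alpha
alpha
alpha
bravo
<<<<<<< LEFT
foxtrot
=======
echo
>>>>>>> RIGHT
charlie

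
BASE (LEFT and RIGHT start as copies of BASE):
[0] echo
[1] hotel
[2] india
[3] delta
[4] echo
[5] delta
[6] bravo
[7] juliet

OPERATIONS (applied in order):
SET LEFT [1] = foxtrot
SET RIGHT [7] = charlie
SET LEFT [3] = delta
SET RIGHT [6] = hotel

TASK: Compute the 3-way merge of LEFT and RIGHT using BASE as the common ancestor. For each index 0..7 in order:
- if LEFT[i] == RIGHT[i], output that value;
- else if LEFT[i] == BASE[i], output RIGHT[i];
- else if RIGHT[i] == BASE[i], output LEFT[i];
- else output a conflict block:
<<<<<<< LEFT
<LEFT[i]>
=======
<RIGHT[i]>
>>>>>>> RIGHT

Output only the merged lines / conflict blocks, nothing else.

Answer: echo
foxtrot
india
delta
echo
delta
hotel
charlie

Derivation:
Final LEFT:  [echo, foxtrot, india, delta, echo, delta, bravo, juliet]
Final RIGHT: [echo, hotel, india, delta, echo, delta, hotel, charlie]
i=0: L=echo R=echo -> agree -> echo
i=1: L=foxtrot, R=hotel=BASE -> take LEFT -> foxtrot
i=2: L=india R=india -> agree -> india
i=3: L=delta R=delta -> agree -> delta
i=4: L=echo R=echo -> agree -> echo
i=5: L=delta R=delta -> agree -> delta
i=6: L=bravo=BASE, R=hotel -> take RIGHT -> hotel
i=7: L=juliet=BASE, R=charlie -> take RIGHT -> charlie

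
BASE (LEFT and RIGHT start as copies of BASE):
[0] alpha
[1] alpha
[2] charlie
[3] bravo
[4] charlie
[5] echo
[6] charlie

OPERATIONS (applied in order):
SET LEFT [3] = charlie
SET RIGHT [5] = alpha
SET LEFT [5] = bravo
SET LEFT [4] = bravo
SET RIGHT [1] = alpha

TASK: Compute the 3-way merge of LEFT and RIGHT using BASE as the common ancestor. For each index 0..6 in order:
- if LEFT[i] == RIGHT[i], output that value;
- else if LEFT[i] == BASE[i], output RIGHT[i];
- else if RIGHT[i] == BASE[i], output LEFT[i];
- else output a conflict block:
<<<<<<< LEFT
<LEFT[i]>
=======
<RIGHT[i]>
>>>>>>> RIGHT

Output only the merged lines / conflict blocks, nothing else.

Final LEFT:  [alpha, alpha, charlie, charlie, bravo, bravo, charlie]
Final RIGHT: [alpha, alpha, charlie, bravo, charlie, alpha, charlie]
i=0: L=alpha R=alpha -> agree -> alpha
i=1: L=alpha R=alpha -> agree -> alpha
i=2: L=charlie R=charlie -> agree -> charlie
i=3: L=charlie, R=bravo=BASE -> take LEFT -> charlie
i=4: L=bravo, R=charlie=BASE -> take LEFT -> bravo
i=5: BASE=echo L=bravo R=alpha all differ -> CONFLICT
i=6: L=charlie R=charlie -> agree -> charlie

Answer: alpha
alpha
charlie
charlie
bravo
<<<<<<< LEFT
bravo
=======
alpha
>>>>>>> RIGHT
charlie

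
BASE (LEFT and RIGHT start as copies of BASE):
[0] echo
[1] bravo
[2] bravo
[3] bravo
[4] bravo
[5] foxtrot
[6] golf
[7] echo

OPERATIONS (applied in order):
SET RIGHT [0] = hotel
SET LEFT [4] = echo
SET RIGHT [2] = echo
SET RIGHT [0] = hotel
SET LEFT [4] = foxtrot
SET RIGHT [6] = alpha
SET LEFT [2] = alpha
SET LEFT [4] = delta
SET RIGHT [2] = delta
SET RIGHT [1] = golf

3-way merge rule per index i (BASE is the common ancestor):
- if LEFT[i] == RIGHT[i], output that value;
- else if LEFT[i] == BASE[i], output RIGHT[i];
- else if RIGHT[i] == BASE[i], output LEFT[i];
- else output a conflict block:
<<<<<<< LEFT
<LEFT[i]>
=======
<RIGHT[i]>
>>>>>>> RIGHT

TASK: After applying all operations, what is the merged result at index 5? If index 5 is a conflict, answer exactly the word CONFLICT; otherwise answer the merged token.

Final LEFT:  [echo, bravo, alpha, bravo, delta, foxtrot, golf, echo]
Final RIGHT: [hotel, golf, delta, bravo, bravo, foxtrot, alpha, echo]
i=0: L=echo=BASE, R=hotel -> take RIGHT -> hotel
i=1: L=bravo=BASE, R=golf -> take RIGHT -> golf
i=2: BASE=bravo L=alpha R=delta all differ -> CONFLICT
i=3: L=bravo R=bravo -> agree -> bravo
i=4: L=delta, R=bravo=BASE -> take LEFT -> delta
i=5: L=foxtrot R=foxtrot -> agree -> foxtrot
i=6: L=golf=BASE, R=alpha -> take RIGHT -> alpha
i=7: L=echo R=echo -> agree -> echo
Index 5 -> foxtrot

Answer: foxtrot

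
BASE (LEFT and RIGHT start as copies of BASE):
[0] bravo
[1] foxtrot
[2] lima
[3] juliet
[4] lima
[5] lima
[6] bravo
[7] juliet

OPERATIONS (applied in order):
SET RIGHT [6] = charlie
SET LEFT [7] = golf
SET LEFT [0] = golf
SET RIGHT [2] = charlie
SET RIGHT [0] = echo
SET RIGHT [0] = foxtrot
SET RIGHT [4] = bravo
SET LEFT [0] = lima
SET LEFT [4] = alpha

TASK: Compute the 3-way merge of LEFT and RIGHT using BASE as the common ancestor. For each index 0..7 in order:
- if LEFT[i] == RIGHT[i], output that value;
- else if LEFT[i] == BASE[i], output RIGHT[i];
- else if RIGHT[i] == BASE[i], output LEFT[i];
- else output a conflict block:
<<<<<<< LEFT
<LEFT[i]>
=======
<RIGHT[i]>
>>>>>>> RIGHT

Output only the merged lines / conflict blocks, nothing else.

Answer: <<<<<<< LEFT
lima
=======
foxtrot
>>>>>>> RIGHT
foxtrot
charlie
juliet
<<<<<<< LEFT
alpha
=======
bravo
>>>>>>> RIGHT
lima
charlie
golf

Derivation:
Final LEFT:  [lima, foxtrot, lima, juliet, alpha, lima, bravo, golf]
Final RIGHT: [foxtrot, foxtrot, charlie, juliet, bravo, lima, charlie, juliet]
i=0: BASE=bravo L=lima R=foxtrot all differ -> CONFLICT
i=1: L=foxtrot R=foxtrot -> agree -> foxtrot
i=2: L=lima=BASE, R=charlie -> take RIGHT -> charlie
i=3: L=juliet R=juliet -> agree -> juliet
i=4: BASE=lima L=alpha R=bravo all differ -> CONFLICT
i=5: L=lima R=lima -> agree -> lima
i=6: L=bravo=BASE, R=charlie -> take RIGHT -> charlie
i=7: L=golf, R=juliet=BASE -> take LEFT -> golf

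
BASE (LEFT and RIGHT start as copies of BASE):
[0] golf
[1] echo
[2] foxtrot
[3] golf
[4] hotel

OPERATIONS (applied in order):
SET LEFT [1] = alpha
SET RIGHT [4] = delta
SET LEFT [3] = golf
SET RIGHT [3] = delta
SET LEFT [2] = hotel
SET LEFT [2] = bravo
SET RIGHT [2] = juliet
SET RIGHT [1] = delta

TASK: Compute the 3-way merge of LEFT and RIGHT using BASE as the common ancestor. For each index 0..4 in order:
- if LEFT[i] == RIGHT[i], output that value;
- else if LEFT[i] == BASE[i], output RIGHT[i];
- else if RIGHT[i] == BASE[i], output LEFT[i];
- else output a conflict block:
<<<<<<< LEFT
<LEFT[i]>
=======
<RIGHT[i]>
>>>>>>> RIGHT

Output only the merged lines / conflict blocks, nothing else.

Answer: golf
<<<<<<< LEFT
alpha
=======
delta
>>>>>>> RIGHT
<<<<<<< LEFT
bravo
=======
juliet
>>>>>>> RIGHT
delta
delta

Derivation:
Final LEFT:  [golf, alpha, bravo, golf, hotel]
Final RIGHT: [golf, delta, juliet, delta, delta]
i=0: L=golf R=golf -> agree -> golf
i=1: BASE=echo L=alpha R=delta all differ -> CONFLICT
i=2: BASE=foxtrot L=bravo R=juliet all differ -> CONFLICT
i=3: L=golf=BASE, R=delta -> take RIGHT -> delta
i=4: L=hotel=BASE, R=delta -> take RIGHT -> delta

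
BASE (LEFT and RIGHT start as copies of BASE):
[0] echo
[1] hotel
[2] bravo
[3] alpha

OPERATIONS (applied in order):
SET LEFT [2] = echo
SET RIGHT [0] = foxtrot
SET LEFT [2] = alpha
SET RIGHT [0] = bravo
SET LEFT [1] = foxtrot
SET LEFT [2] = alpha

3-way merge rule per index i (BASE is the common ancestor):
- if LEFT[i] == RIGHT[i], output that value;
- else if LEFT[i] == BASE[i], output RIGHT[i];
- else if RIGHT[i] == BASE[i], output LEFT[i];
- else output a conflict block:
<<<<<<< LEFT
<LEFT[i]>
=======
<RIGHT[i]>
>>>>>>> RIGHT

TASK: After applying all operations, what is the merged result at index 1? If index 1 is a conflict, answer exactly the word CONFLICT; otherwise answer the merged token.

Answer: foxtrot

Derivation:
Final LEFT:  [echo, foxtrot, alpha, alpha]
Final RIGHT: [bravo, hotel, bravo, alpha]
i=0: L=echo=BASE, R=bravo -> take RIGHT -> bravo
i=1: L=foxtrot, R=hotel=BASE -> take LEFT -> foxtrot
i=2: L=alpha, R=bravo=BASE -> take LEFT -> alpha
i=3: L=alpha R=alpha -> agree -> alpha
Index 1 -> foxtrot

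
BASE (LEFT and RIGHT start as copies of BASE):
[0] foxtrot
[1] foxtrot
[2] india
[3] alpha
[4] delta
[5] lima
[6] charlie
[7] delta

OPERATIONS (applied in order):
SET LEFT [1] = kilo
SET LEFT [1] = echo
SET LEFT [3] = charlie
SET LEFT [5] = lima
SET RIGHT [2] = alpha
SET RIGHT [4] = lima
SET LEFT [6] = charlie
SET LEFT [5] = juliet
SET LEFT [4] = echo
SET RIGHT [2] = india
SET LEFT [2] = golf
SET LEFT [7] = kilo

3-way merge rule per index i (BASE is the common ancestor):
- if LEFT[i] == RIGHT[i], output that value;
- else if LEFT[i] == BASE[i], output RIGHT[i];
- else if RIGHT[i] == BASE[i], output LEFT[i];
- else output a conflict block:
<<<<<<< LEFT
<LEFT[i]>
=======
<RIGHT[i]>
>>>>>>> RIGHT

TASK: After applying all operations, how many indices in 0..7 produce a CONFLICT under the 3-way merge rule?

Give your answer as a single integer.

Answer: 1

Derivation:
Final LEFT:  [foxtrot, echo, golf, charlie, echo, juliet, charlie, kilo]
Final RIGHT: [foxtrot, foxtrot, india, alpha, lima, lima, charlie, delta]
i=0: L=foxtrot R=foxtrot -> agree -> foxtrot
i=1: L=echo, R=foxtrot=BASE -> take LEFT -> echo
i=2: L=golf, R=india=BASE -> take LEFT -> golf
i=3: L=charlie, R=alpha=BASE -> take LEFT -> charlie
i=4: BASE=delta L=echo R=lima all differ -> CONFLICT
i=5: L=juliet, R=lima=BASE -> take LEFT -> juliet
i=6: L=charlie R=charlie -> agree -> charlie
i=7: L=kilo, R=delta=BASE -> take LEFT -> kilo
Conflict count: 1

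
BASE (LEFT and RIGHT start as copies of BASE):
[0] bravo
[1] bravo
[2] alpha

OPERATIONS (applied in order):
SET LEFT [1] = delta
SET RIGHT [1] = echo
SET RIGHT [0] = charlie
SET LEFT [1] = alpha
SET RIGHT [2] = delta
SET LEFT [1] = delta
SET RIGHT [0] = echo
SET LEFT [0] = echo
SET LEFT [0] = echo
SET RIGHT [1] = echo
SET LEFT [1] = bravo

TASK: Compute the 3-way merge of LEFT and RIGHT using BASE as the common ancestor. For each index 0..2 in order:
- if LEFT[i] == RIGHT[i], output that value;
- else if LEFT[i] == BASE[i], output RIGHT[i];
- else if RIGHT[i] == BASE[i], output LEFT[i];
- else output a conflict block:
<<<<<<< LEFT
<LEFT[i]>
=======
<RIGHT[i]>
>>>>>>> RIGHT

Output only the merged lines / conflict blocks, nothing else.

Answer: echo
echo
delta

Derivation:
Final LEFT:  [echo, bravo, alpha]
Final RIGHT: [echo, echo, delta]
i=0: L=echo R=echo -> agree -> echo
i=1: L=bravo=BASE, R=echo -> take RIGHT -> echo
i=2: L=alpha=BASE, R=delta -> take RIGHT -> delta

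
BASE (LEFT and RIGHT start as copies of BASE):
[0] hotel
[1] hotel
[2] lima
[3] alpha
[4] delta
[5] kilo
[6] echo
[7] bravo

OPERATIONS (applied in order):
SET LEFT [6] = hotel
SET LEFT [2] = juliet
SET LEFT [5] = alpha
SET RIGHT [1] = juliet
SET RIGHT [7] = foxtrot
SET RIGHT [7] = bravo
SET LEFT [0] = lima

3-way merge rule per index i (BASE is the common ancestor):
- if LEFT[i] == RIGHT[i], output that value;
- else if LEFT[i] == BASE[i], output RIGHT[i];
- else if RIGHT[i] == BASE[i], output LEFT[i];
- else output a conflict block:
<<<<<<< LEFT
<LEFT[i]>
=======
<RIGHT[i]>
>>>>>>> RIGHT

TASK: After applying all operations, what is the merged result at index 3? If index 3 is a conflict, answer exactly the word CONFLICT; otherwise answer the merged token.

Final LEFT:  [lima, hotel, juliet, alpha, delta, alpha, hotel, bravo]
Final RIGHT: [hotel, juliet, lima, alpha, delta, kilo, echo, bravo]
i=0: L=lima, R=hotel=BASE -> take LEFT -> lima
i=1: L=hotel=BASE, R=juliet -> take RIGHT -> juliet
i=2: L=juliet, R=lima=BASE -> take LEFT -> juliet
i=3: L=alpha R=alpha -> agree -> alpha
i=4: L=delta R=delta -> agree -> delta
i=5: L=alpha, R=kilo=BASE -> take LEFT -> alpha
i=6: L=hotel, R=echo=BASE -> take LEFT -> hotel
i=7: L=bravo R=bravo -> agree -> bravo
Index 3 -> alpha

Answer: alpha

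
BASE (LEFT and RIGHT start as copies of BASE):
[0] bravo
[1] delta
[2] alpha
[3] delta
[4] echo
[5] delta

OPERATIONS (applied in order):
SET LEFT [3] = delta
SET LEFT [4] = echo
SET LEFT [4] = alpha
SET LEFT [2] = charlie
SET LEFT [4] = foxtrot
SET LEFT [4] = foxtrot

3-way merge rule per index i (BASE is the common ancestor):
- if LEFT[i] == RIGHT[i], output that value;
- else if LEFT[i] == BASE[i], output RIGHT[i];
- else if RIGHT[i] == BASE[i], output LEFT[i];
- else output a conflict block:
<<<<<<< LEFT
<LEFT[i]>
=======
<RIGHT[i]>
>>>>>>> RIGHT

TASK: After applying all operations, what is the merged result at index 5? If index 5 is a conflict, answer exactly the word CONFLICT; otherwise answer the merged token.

Answer: delta

Derivation:
Final LEFT:  [bravo, delta, charlie, delta, foxtrot, delta]
Final RIGHT: [bravo, delta, alpha, delta, echo, delta]
i=0: L=bravo R=bravo -> agree -> bravo
i=1: L=delta R=delta -> agree -> delta
i=2: L=charlie, R=alpha=BASE -> take LEFT -> charlie
i=3: L=delta R=delta -> agree -> delta
i=4: L=foxtrot, R=echo=BASE -> take LEFT -> foxtrot
i=5: L=delta R=delta -> agree -> delta
Index 5 -> delta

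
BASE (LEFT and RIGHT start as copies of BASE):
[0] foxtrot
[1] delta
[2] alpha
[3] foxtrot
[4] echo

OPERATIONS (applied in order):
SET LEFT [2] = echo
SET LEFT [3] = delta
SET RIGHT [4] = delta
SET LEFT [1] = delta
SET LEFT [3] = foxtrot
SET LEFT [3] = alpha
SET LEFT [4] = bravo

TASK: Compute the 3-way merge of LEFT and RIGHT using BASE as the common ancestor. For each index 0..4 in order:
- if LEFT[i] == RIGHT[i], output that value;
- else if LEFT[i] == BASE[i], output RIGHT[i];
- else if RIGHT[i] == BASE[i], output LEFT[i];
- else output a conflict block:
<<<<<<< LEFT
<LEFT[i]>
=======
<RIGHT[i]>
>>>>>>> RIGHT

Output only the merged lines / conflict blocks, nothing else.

Final LEFT:  [foxtrot, delta, echo, alpha, bravo]
Final RIGHT: [foxtrot, delta, alpha, foxtrot, delta]
i=0: L=foxtrot R=foxtrot -> agree -> foxtrot
i=1: L=delta R=delta -> agree -> delta
i=2: L=echo, R=alpha=BASE -> take LEFT -> echo
i=3: L=alpha, R=foxtrot=BASE -> take LEFT -> alpha
i=4: BASE=echo L=bravo R=delta all differ -> CONFLICT

Answer: foxtrot
delta
echo
alpha
<<<<<<< LEFT
bravo
=======
delta
>>>>>>> RIGHT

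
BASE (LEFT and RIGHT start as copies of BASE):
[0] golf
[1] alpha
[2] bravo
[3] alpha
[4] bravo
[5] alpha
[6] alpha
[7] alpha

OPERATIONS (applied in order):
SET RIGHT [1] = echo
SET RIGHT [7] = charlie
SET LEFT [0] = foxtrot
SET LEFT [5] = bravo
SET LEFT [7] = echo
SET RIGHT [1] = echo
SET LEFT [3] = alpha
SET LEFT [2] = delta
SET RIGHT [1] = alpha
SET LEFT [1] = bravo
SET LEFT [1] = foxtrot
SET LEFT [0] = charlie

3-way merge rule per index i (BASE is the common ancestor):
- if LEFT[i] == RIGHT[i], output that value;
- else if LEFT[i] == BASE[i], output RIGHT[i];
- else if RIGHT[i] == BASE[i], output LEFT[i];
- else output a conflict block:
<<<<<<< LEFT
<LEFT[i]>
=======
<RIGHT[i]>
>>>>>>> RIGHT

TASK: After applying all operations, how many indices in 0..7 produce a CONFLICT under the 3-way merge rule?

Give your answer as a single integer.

Answer: 1

Derivation:
Final LEFT:  [charlie, foxtrot, delta, alpha, bravo, bravo, alpha, echo]
Final RIGHT: [golf, alpha, bravo, alpha, bravo, alpha, alpha, charlie]
i=0: L=charlie, R=golf=BASE -> take LEFT -> charlie
i=1: L=foxtrot, R=alpha=BASE -> take LEFT -> foxtrot
i=2: L=delta, R=bravo=BASE -> take LEFT -> delta
i=3: L=alpha R=alpha -> agree -> alpha
i=4: L=bravo R=bravo -> agree -> bravo
i=5: L=bravo, R=alpha=BASE -> take LEFT -> bravo
i=6: L=alpha R=alpha -> agree -> alpha
i=7: BASE=alpha L=echo R=charlie all differ -> CONFLICT
Conflict count: 1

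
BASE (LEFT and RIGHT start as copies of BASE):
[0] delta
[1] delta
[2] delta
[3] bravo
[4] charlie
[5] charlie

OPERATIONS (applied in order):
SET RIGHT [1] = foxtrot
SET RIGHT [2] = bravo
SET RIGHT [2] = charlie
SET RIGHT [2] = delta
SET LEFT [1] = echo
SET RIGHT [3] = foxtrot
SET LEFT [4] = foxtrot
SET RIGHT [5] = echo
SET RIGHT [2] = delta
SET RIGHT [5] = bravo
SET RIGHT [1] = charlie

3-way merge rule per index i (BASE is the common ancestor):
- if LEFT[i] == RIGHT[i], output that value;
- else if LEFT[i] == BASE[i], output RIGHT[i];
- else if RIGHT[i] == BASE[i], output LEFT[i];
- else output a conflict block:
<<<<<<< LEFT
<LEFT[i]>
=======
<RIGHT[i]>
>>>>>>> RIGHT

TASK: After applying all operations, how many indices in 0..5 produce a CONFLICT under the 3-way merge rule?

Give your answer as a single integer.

Answer: 1

Derivation:
Final LEFT:  [delta, echo, delta, bravo, foxtrot, charlie]
Final RIGHT: [delta, charlie, delta, foxtrot, charlie, bravo]
i=0: L=delta R=delta -> agree -> delta
i=1: BASE=delta L=echo R=charlie all differ -> CONFLICT
i=2: L=delta R=delta -> agree -> delta
i=3: L=bravo=BASE, R=foxtrot -> take RIGHT -> foxtrot
i=4: L=foxtrot, R=charlie=BASE -> take LEFT -> foxtrot
i=5: L=charlie=BASE, R=bravo -> take RIGHT -> bravo
Conflict count: 1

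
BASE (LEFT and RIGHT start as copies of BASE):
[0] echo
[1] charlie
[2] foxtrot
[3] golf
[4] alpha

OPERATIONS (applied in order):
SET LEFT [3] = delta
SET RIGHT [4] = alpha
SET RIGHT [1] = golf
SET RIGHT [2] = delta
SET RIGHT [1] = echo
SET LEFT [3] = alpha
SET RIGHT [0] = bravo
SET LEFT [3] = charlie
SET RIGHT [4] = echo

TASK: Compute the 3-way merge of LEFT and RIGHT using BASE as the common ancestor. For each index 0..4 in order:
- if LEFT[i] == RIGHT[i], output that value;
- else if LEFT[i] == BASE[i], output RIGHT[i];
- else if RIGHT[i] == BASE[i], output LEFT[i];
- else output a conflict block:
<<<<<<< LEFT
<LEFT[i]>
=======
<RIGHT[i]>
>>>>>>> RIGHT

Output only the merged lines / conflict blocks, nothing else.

Final LEFT:  [echo, charlie, foxtrot, charlie, alpha]
Final RIGHT: [bravo, echo, delta, golf, echo]
i=0: L=echo=BASE, R=bravo -> take RIGHT -> bravo
i=1: L=charlie=BASE, R=echo -> take RIGHT -> echo
i=2: L=foxtrot=BASE, R=delta -> take RIGHT -> delta
i=3: L=charlie, R=golf=BASE -> take LEFT -> charlie
i=4: L=alpha=BASE, R=echo -> take RIGHT -> echo

Answer: bravo
echo
delta
charlie
echo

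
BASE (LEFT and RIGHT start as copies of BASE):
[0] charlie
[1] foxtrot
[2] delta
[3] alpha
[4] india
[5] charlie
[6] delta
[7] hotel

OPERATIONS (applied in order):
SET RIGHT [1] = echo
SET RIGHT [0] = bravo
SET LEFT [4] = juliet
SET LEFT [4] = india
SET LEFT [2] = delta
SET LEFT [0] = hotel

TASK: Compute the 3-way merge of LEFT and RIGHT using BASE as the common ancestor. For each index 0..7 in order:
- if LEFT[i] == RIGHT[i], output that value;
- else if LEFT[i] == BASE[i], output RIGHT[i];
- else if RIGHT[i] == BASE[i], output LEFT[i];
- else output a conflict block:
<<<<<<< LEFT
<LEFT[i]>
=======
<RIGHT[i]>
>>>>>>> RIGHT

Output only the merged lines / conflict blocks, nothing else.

Answer: <<<<<<< LEFT
hotel
=======
bravo
>>>>>>> RIGHT
echo
delta
alpha
india
charlie
delta
hotel

Derivation:
Final LEFT:  [hotel, foxtrot, delta, alpha, india, charlie, delta, hotel]
Final RIGHT: [bravo, echo, delta, alpha, india, charlie, delta, hotel]
i=0: BASE=charlie L=hotel R=bravo all differ -> CONFLICT
i=1: L=foxtrot=BASE, R=echo -> take RIGHT -> echo
i=2: L=delta R=delta -> agree -> delta
i=3: L=alpha R=alpha -> agree -> alpha
i=4: L=india R=india -> agree -> india
i=5: L=charlie R=charlie -> agree -> charlie
i=6: L=delta R=delta -> agree -> delta
i=7: L=hotel R=hotel -> agree -> hotel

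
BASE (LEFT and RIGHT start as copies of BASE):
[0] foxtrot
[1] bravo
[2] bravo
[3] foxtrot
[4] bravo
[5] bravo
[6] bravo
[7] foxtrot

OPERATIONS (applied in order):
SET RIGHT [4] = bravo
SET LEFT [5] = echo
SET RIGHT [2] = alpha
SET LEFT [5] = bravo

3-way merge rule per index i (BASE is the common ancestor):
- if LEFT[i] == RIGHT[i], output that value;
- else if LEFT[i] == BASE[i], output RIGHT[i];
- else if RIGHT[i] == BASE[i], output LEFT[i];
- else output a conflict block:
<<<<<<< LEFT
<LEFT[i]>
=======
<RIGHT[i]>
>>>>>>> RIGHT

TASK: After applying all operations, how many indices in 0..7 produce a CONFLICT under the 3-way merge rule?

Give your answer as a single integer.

Answer: 0

Derivation:
Final LEFT:  [foxtrot, bravo, bravo, foxtrot, bravo, bravo, bravo, foxtrot]
Final RIGHT: [foxtrot, bravo, alpha, foxtrot, bravo, bravo, bravo, foxtrot]
i=0: L=foxtrot R=foxtrot -> agree -> foxtrot
i=1: L=bravo R=bravo -> agree -> bravo
i=2: L=bravo=BASE, R=alpha -> take RIGHT -> alpha
i=3: L=foxtrot R=foxtrot -> agree -> foxtrot
i=4: L=bravo R=bravo -> agree -> bravo
i=5: L=bravo R=bravo -> agree -> bravo
i=6: L=bravo R=bravo -> agree -> bravo
i=7: L=foxtrot R=foxtrot -> agree -> foxtrot
Conflict count: 0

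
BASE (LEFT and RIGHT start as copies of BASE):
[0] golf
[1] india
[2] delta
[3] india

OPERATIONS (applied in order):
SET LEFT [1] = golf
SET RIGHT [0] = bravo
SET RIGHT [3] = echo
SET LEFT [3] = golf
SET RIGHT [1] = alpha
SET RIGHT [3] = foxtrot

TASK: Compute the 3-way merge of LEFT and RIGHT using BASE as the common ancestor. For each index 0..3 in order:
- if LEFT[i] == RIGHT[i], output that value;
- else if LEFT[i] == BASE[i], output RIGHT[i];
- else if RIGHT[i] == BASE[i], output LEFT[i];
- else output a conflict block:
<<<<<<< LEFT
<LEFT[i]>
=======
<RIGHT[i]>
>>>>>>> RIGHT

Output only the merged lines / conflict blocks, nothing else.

Final LEFT:  [golf, golf, delta, golf]
Final RIGHT: [bravo, alpha, delta, foxtrot]
i=0: L=golf=BASE, R=bravo -> take RIGHT -> bravo
i=1: BASE=india L=golf R=alpha all differ -> CONFLICT
i=2: L=delta R=delta -> agree -> delta
i=3: BASE=india L=golf R=foxtrot all differ -> CONFLICT

Answer: bravo
<<<<<<< LEFT
golf
=======
alpha
>>>>>>> RIGHT
delta
<<<<<<< LEFT
golf
=======
foxtrot
>>>>>>> RIGHT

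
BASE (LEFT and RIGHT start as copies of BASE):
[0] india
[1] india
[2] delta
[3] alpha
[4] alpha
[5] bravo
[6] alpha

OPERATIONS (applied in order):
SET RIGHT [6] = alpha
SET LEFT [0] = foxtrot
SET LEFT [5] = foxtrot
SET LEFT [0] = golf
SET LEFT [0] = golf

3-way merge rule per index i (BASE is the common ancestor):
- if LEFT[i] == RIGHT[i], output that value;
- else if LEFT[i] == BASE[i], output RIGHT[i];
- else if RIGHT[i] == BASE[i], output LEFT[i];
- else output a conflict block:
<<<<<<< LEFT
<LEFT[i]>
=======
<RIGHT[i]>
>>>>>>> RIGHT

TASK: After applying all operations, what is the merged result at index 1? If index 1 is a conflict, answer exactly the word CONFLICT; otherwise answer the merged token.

Answer: india

Derivation:
Final LEFT:  [golf, india, delta, alpha, alpha, foxtrot, alpha]
Final RIGHT: [india, india, delta, alpha, alpha, bravo, alpha]
i=0: L=golf, R=india=BASE -> take LEFT -> golf
i=1: L=india R=india -> agree -> india
i=2: L=delta R=delta -> agree -> delta
i=3: L=alpha R=alpha -> agree -> alpha
i=4: L=alpha R=alpha -> agree -> alpha
i=5: L=foxtrot, R=bravo=BASE -> take LEFT -> foxtrot
i=6: L=alpha R=alpha -> agree -> alpha
Index 1 -> india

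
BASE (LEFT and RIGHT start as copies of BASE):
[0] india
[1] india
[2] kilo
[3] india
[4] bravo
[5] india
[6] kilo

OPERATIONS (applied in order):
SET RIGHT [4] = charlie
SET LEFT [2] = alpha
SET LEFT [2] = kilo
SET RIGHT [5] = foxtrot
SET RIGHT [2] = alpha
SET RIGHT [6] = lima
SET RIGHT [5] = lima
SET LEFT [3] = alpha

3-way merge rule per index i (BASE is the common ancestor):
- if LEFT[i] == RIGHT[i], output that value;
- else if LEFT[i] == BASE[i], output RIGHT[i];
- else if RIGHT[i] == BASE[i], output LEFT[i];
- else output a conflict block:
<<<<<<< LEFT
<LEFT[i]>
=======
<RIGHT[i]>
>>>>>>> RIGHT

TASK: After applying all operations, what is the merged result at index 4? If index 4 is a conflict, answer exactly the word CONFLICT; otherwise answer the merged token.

Answer: charlie

Derivation:
Final LEFT:  [india, india, kilo, alpha, bravo, india, kilo]
Final RIGHT: [india, india, alpha, india, charlie, lima, lima]
i=0: L=india R=india -> agree -> india
i=1: L=india R=india -> agree -> india
i=2: L=kilo=BASE, R=alpha -> take RIGHT -> alpha
i=3: L=alpha, R=india=BASE -> take LEFT -> alpha
i=4: L=bravo=BASE, R=charlie -> take RIGHT -> charlie
i=5: L=india=BASE, R=lima -> take RIGHT -> lima
i=6: L=kilo=BASE, R=lima -> take RIGHT -> lima
Index 4 -> charlie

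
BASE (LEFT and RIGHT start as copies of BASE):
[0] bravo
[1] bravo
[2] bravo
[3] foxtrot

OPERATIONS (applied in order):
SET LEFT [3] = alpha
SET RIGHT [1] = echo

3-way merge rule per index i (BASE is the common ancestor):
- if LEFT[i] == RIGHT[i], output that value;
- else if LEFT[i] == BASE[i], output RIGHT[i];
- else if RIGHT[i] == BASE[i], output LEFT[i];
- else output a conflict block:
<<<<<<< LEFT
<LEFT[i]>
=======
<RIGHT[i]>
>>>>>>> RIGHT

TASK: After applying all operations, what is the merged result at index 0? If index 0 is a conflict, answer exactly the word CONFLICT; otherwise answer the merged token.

Answer: bravo

Derivation:
Final LEFT:  [bravo, bravo, bravo, alpha]
Final RIGHT: [bravo, echo, bravo, foxtrot]
i=0: L=bravo R=bravo -> agree -> bravo
i=1: L=bravo=BASE, R=echo -> take RIGHT -> echo
i=2: L=bravo R=bravo -> agree -> bravo
i=3: L=alpha, R=foxtrot=BASE -> take LEFT -> alpha
Index 0 -> bravo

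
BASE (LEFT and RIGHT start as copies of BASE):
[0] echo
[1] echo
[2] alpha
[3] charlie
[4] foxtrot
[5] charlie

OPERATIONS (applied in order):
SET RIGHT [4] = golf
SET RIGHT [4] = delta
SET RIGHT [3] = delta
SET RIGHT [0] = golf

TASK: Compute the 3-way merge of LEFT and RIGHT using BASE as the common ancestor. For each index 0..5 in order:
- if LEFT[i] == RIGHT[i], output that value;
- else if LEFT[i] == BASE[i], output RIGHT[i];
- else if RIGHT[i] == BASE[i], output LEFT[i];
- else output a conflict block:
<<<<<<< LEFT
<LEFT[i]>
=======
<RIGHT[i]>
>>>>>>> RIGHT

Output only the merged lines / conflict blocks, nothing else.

Answer: golf
echo
alpha
delta
delta
charlie

Derivation:
Final LEFT:  [echo, echo, alpha, charlie, foxtrot, charlie]
Final RIGHT: [golf, echo, alpha, delta, delta, charlie]
i=0: L=echo=BASE, R=golf -> take RIGHT -> golf
i=1: L=echo R=echo -> agree -> echo
i=2: L=alpha R=alpha -> agree -> alpha
i=3: L=charlie=BASE, R=delta -> take RIGHT -> delta
i=4: L=foxtrot=BASE, R=delta -> take RIGHT -> delta
i=5: L=charlie R=charlie -> agree -> charlie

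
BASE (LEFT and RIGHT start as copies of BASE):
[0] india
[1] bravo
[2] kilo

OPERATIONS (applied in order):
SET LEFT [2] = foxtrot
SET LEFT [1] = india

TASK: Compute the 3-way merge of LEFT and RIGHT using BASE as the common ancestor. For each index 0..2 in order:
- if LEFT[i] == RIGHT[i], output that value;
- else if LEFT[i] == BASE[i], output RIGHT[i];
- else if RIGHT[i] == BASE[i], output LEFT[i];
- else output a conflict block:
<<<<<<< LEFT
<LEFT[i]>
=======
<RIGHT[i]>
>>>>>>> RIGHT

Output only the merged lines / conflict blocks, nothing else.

Final LEFT:  [india, india, foxtrot]
Final RIGHT: [india, bravo, kilo]
i=0: L=india R=india -> agree -> india
i=1: L=india, R=bravo=BASE -> take LEFT -> india
i=2: L=foxtrot, R=kilo=BASE -> take LEFT -> foxtrot

Answer: india
india
foxtrot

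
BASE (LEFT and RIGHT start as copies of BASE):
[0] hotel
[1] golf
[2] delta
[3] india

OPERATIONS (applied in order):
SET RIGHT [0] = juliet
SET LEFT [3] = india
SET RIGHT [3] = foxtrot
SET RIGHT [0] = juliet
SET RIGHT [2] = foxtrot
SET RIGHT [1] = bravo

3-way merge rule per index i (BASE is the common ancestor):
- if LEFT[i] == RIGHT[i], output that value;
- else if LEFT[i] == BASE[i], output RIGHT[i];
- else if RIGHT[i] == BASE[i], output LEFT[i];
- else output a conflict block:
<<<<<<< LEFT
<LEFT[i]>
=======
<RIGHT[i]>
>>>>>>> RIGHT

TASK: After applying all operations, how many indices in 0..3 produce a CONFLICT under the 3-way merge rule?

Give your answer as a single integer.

Final LEFT:  [hotel, golf, delta, india]
Final RIGHT: [juliet, bravo, foxtrot, foxtrot]
i=0: L=hotel=BASE, R=juliet -> take RIGHT -> juliet
i=1: L=golf=BASE, R=bravo -> take RIGHT -> bravo
i=2: L=delta=BASE, R=foxtrot -> take RIGHT -> foxtrot
i=3: L=india=BASE, R=foxtrot -> take RIGHT -> foxtrot
Conflict count: 0

Answer: 0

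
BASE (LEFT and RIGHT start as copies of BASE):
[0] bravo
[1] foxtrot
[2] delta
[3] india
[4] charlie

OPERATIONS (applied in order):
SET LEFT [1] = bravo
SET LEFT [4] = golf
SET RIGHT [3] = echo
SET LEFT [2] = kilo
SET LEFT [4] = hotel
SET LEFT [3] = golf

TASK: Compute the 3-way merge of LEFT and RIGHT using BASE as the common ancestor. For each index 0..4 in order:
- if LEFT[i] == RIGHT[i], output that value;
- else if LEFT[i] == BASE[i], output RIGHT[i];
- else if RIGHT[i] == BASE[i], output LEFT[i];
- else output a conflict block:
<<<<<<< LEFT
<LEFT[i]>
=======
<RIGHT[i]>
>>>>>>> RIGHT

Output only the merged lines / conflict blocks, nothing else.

Final LEFT:  [bravo, bravo, kilo, golf, hotel]
Final RIGHT: [bravo, foxtrot, delta, echo, charlie]
i=0: L=bravo R=bravo -> agree -> bravo
i=1: L=bravo, R=foxtrot=BASE -> take LEFT -> bravo
i=2: L=kilo, R=delta=BASE -> take LEFT -> kilo
i=3: BASE=india L=golf R=echo all differ -> CONFLICT
i=4: L=hotel, R=charlie=BASE -> take LEFT -> hotel

Answer: bravo
bravo
kilo
<<<<<<< LEFT
golf
=======
echo
>>>>>>> RIGHT
hotel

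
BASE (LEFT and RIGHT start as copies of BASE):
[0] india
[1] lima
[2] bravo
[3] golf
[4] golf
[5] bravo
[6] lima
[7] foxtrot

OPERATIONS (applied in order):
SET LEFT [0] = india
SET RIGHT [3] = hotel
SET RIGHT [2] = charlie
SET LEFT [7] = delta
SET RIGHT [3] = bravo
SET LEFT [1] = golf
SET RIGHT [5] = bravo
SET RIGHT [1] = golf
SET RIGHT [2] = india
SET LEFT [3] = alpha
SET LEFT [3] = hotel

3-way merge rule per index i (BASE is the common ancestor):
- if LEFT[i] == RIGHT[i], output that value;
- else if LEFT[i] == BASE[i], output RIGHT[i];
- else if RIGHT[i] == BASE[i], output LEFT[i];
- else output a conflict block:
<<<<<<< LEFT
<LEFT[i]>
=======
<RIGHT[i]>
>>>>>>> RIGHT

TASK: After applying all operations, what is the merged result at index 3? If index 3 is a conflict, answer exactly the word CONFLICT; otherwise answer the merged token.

Final LEFT:  [india, golf, bravo, hotel, golf, bravo, lima, delta]
Final RIGHT: [india, golf, india, bravo, golf, bravo, lima, foxtrot]
i=0: L=india R=india -> agree -> india
i=1: L=golf R=golf -> agree -> golf
i=2: L=bravo=BASE, R=india -> take RIGHT -> india
i=3: BASE=golf L=hotel R=bravo all differ -> CONFLICT
i=4: L=golf R=golf -> agree -> golf
i=5: L=bravo R=bravo -> agree -> bravo
i=6: L=lima R=lima -> agree -> lima
i=7: L=delta, R=foxtrot=BASE -> take LEFT -> delta
Index 3 -> CONFLICT

Answer: CONFLICT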